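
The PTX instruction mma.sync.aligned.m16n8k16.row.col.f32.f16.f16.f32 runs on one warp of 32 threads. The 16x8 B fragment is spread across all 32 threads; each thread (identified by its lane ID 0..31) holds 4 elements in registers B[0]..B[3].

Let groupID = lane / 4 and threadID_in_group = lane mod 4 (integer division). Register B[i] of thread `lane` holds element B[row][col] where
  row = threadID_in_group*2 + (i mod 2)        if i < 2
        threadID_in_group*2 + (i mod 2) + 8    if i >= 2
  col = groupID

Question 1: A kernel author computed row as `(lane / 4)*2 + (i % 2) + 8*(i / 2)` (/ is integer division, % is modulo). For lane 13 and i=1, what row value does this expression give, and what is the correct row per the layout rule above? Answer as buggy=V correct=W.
`(lane / 4)*2 + (i % 2) + 8*(i / 2)`[13,1]=>7
lane 13: grp=3 (13/4), tig=1 (13%4)
i=1: r=1*2+1+0=3, c=grp=3
row: 7 vs 3

buggy=7 correct=3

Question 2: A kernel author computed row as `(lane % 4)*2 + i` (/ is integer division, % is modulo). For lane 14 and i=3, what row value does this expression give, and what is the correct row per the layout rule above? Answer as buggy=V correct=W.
`(lane % 4)*2 + i`[14,3]=>7
lane 14=>14/4=3, 14 mod 4=2
i=3  r:2·2+1+8=>13  c:3
row: 7 vs 13

buggy=7 correct=13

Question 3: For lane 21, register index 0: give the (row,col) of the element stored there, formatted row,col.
lane 21: grp=5 (21/4), tig=1 (21%4)
i=0: r=1*2+0+0=2, c=grp=5

2,5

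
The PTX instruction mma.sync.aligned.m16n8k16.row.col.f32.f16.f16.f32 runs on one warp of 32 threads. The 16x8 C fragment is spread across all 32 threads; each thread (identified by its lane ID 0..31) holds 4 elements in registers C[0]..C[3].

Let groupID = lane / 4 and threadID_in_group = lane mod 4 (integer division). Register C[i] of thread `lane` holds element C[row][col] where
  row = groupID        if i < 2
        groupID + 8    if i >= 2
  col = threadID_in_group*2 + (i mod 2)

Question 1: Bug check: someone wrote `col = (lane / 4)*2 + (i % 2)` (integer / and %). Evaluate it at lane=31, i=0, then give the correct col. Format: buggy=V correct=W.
`(lane / 4)*2 + (i % 2)`[31,0]⇒14
lane 31: gr=7 (31/4), th=3 (31%4)
i=0: r=7+0=7, c=3*2+0=6
col: 14 vs 6

buggy=14 correct=6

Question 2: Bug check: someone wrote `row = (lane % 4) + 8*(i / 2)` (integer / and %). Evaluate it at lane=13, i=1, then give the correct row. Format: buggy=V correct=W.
buggy=1 correct=3

`(lane % 4) + 8*(i / 2)`[13,1]->1
L=13->gid=13>>2=3, tid=13&3=1
[1]->row 3+0=3  col 1·2+1=3
row: 1 vs 3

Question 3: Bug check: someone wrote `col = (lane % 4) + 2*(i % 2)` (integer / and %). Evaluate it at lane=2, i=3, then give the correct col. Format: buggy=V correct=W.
buggy=4 correct=5

`(lane % 4) + 2*(i % 2)`[2,3]->4
L=2->g=2>>2=0, t=2&3=2
[3]->row 0+8=8  col 2·2+1=5
col: 4 vs 5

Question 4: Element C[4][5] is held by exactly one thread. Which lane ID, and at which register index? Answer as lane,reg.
18,1

r=4->g=4,rb=0  c=5->t=2,b0=1
L=4*4+2=18  i=0*2+1=1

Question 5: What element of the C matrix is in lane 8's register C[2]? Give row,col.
10,0

L=8=>grp=8>>2=2, tig=8&3=0
[2]=>row 2+8=10  col 0·2+0=0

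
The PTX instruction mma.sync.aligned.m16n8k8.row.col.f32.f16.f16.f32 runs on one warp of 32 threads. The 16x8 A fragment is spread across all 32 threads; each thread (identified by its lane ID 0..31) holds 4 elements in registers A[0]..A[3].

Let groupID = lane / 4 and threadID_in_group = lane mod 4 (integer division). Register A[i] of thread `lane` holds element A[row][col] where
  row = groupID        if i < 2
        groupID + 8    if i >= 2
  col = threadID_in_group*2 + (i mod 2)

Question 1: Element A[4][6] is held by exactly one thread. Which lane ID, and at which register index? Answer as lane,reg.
r=4⇒gr=4,Rb=0  c=6⇒th=3,odd=0
L=4*4+3=19  i=0*2+0=0

19,0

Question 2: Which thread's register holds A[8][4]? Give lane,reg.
2,2

r=8->g=0,rb=1  c=4->t=2,b0=0
L=0*4+2=2  i=1*2+0=2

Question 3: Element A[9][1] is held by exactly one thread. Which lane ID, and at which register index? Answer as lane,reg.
r=9→G=1,rhi=1  c=1→T=0,p=1
L=1*4+0=4  i=1*2+1=3

4,3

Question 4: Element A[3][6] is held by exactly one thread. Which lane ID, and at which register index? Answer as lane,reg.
15,0

r:3=>grp=3,rB=0  c:6=>tig=3,lo=0
L=3*4+3=15  i=0*2+0=0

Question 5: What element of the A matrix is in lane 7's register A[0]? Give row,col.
1,6

7: gid=1,tid=3
[0] (1+0,3*2+0) = (1,6)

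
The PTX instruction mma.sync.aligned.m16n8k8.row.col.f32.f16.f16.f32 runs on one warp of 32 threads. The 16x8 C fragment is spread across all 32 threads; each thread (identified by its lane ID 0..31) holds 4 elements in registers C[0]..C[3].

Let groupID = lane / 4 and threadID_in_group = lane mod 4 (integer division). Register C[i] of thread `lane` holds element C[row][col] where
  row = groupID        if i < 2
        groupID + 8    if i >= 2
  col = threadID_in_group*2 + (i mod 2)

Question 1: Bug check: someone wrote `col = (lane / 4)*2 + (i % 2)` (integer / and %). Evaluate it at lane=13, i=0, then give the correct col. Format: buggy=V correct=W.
buggy=6 correct=2

`(lane / 4)*2 + (i % 2)`[13,0]->6
13: gid=3,tid=1
[0] (3+0,1*2+0) = (3,2)
col: 6 vs 2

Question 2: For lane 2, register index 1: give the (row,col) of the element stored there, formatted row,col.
0,5

L=2->g=2>>2=0, t=2&3=2
[1]->row 0+0=0  col 2·2+1=5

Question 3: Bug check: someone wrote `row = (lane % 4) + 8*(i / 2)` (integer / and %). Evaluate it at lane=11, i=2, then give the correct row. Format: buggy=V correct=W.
`(lane % 4) + 8*(i / 2)`[11,2]→11
L=11→G=11>>2=2, T=11&3=3
[2]→row 2+8=10  col 3·2+0=6
row: 11 vs 10

buggy=11 correct=10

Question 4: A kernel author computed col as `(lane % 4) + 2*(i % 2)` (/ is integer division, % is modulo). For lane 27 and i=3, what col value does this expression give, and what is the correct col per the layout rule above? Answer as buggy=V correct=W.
buggy=5 correct=7

`(lane % 4) + 2*(i % 2)`[27,3]⇒5
L=27⇒gr=27>>2=6, th=27&3=3
[3]⇒row 6+8=14  col 3·2+1=7
col: 5 vs 7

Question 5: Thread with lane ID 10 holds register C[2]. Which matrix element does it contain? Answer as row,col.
L=10⇒gr=10>>2=2, th=10&3=2
[2]⇒row 2+8=10  col 2·2+0=4

10,4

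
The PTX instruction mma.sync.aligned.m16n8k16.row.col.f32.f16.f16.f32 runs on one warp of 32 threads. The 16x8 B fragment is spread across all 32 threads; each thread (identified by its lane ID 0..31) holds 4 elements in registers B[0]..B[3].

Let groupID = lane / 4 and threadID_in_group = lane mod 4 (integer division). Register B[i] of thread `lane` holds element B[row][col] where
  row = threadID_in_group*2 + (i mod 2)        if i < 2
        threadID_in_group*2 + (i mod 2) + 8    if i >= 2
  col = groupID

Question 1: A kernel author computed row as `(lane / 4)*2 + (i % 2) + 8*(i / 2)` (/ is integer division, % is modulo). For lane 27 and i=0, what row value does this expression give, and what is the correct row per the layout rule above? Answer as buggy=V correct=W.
`(lane / 4)*2 + (i % 2) + 8*(i / 2)`[27,0]→12
lane 27: G=6 (27/4), T=3 (27%4)
i=0: r=3*2+0+0=6, c=G=6
row: 12 vs 6

buggy=12 correct=6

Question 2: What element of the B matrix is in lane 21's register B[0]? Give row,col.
2,5

lane 21->21/4=5, 21 mod 4=1
i=0  r:2·1+0+0->2  c:5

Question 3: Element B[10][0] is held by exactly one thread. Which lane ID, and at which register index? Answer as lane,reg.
1,2

c:0=>grp=0  r:10=>rB=1,tig=1,lo=0
L=0*4+1=1  i=1*2+0=2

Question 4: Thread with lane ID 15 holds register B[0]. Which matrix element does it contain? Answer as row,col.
L=15->g=15>>2=3, t=15&3=3
[0]->row 3·2+0+0=6  col g=3

6,3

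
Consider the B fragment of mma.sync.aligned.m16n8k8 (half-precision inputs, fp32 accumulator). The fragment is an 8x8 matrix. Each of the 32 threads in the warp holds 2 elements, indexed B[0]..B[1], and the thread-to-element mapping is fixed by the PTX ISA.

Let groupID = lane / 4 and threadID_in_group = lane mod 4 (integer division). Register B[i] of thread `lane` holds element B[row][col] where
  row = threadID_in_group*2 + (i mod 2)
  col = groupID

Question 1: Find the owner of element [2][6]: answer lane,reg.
25,0

c=6→G=6  r=2→T=1,p=0
L=6*4+1=25  i=0=0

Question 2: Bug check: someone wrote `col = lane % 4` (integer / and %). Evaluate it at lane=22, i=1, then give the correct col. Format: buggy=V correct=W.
buggy=2 correct=5

`lane % 4`[22,1]->2
22: gid=5,tid=2
[1] (2*2+1,5) = (5,5)
col: 2 vs 5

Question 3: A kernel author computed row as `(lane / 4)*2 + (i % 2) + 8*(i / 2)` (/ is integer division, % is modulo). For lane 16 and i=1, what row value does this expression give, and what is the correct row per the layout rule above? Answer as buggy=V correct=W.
buggy=9 correct=1

`(lane / 4)*2 + (i % 2) + 8*(i / 2)`[16,1]->9
16: g=4,t=0
[1] (0*2+1,4) = (1,4)
row: 9 vs 1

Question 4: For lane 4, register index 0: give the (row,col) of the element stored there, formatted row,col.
lane 4: grp=1 (4/4), tig=0 (4%4)
i=0: r=0*2+0=0, c=grp=1

0,1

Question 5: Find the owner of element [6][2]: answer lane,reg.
11,0

c: 2->gid=2  r: 6->tid=3,i&1=0
L=2*4+3=11  i=0=0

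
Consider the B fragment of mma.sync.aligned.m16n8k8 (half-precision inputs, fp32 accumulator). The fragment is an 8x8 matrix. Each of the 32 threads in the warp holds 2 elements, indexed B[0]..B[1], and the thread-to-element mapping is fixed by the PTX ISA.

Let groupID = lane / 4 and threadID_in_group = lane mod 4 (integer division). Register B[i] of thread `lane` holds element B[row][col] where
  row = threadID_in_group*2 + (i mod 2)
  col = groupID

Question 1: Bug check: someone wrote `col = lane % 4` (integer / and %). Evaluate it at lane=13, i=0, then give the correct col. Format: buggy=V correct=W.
`lane % 4`[13,0]->1
13: gid=3,tid=1
[0] (1*2+0,3) = (2,3)
col: 1 vs 3

buggy=1 correct=3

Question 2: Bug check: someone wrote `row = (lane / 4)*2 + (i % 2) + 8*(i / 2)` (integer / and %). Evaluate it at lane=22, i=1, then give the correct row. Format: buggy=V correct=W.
buggy=11 correct=5

`(lane / 4)*2 + (i % 2) + 8*(i / 2)`[22,1]->11
lane 22->22/4=5, 22 mod 4=2
i=1  r:2·2+1->5  c:5
row: 11 vs 5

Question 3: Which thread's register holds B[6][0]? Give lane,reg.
c:0=>grp=0  r:6=>tig=3,lo=0
L=0*4+3=3  i=0=0

3,0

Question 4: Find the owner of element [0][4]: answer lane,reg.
c=4⇒gr=4  r=0⇒th=0,odd=0
L=4*4+0=16  i=0=0

16,0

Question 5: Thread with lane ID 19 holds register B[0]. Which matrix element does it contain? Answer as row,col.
6,4

19: gr=4,th=3
[0] (3*2+0,4) = (6,4)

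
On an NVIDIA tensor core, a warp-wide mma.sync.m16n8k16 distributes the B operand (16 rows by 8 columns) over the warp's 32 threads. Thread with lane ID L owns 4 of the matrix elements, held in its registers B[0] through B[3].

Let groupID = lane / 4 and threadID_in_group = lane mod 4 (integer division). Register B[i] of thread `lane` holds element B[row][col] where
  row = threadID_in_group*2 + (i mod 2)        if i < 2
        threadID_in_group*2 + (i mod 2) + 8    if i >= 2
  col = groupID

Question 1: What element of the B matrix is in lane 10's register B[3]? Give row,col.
13,2

lane 10: g=2 (10/4), t=2 (10%4)
i=3: r=2*2+1+8=13, c=g=2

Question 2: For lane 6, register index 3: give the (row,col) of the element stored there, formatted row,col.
lane 6: gid=1 (6/4), tid=2 (6%4)
i=3: r=2*2+1+8=13, c=gid=1

13,1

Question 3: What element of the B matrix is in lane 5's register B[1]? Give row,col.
lane 5: g=1 (5/4), t=1 (5%4)
i=1: r=1*2+1+0=3, c=g=1

3,1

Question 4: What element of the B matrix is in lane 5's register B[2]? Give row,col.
L=5⇒gr=5>>2=1, th=5&3=1
[2]⇒row 1·2+0+8=10  col gr=1

10,1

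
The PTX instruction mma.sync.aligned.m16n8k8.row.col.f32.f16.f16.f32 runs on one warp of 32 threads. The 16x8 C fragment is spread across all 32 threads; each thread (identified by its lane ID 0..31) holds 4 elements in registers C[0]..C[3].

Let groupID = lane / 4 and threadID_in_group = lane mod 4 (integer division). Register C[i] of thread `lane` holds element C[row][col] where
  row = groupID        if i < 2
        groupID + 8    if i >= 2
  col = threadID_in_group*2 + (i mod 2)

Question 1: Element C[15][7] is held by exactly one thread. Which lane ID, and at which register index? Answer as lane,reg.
r=15->g=7,rb=1  c=7->t=3,b0=1
L=7*4+3=31  i=1*2+1=3

31,3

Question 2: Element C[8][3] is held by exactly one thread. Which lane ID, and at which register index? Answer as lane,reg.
r=8⇒gr=0,Rb=1  c=3⇒th=1,odd=1
L=0*4+1=1  i=1*2+1=3

1,3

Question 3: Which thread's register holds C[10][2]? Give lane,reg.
9,2

r: 10->gid=2,r8=1  c: 2->tid=1,i&1=0
L=2*4+1=9  i=1*2+0=2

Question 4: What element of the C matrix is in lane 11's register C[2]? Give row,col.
10,6

lane 11: gid=2 (11/4), tid=3 (11%4)
i=2: r=2+8=10, c=3*2+0=6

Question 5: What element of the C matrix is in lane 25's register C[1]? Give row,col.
lane 25⇒25/4=6, 25 mod 4=1
i=1  r:6+0⇒6  c:2·1+1⇒3

6,3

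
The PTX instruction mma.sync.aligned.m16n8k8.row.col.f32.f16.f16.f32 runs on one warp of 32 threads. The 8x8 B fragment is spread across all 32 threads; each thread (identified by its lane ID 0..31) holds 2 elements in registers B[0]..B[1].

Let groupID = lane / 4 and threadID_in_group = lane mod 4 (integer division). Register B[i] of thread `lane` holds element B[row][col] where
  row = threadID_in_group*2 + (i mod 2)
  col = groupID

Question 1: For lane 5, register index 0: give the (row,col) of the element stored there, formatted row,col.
lane 5: gid=1 (5/4), tid=1 (5%4)
i=0: r=1*2+0=2, c=gid=1

2,1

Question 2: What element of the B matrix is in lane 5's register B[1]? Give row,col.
lane 5: gr=1 (5/4), th=1 (5%4)
i=1: r=1*2+1=3, c=gr=1

3,1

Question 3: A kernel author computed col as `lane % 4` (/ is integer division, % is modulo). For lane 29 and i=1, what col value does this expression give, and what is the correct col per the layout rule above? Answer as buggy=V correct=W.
buggy=1 correct=7

`lane % 4`[29,1]=>1
lane 29: grp=7 (29/4), tig=1 (29%4)
i=1: r=1*2+1=3, c=grp=7
col: 1 vs 7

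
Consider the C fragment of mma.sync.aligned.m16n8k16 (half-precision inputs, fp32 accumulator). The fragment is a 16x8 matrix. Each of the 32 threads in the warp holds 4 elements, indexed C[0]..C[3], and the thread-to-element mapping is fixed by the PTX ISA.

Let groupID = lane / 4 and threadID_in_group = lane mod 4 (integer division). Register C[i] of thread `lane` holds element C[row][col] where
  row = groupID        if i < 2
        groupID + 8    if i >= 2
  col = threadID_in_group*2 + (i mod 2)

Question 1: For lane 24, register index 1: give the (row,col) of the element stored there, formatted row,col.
6,1

lane 24: gid=6 (24/4), tid=0 (24%4)
i=1: r=6+0=6, c=0*2+1=1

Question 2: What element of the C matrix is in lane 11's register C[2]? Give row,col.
10,6

11: grp=2,tig=3
[2] (2+8,3*2+0) = (10,6)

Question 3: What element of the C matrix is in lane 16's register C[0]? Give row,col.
lane 16⇒16/4=4, 16 mod 4=0
i=0  r:4+0⇒4  c:2·0+0⇒0

4,0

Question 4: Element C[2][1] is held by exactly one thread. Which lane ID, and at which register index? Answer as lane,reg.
8,1

r=2→G=2,rhi=0  c=1→T=0,p=1
L=2*4+0=8  i=0*2+1=1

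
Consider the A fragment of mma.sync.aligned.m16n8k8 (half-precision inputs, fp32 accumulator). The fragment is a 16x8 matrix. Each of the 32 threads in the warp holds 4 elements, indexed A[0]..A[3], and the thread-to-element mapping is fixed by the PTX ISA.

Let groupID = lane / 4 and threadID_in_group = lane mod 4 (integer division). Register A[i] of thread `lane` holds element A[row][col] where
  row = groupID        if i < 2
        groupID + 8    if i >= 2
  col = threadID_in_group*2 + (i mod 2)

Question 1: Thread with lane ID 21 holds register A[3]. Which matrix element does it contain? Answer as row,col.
L=21->gid=21>>2=5, tid=21&3=1
[3]->row 5+8=13  col 1·2+1=3

13,3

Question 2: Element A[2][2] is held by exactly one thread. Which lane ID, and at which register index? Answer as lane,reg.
r=2->g=2,rb=0  c=2->t=1,b0=0
L=2*4+1=9  i=0*2+0=0

9,0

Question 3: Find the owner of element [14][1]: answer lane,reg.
24,3

r:14=>grp=6,rB=1  c:1=>tig=0,lo=1
L=6*4+0=24  i=1*2+1=3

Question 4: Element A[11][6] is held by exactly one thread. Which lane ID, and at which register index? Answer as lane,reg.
15,2

r:11=>grp=3,rB=1  c:6=>tig=3,lo=0
L=3*4+3=15  i=1*2+0=2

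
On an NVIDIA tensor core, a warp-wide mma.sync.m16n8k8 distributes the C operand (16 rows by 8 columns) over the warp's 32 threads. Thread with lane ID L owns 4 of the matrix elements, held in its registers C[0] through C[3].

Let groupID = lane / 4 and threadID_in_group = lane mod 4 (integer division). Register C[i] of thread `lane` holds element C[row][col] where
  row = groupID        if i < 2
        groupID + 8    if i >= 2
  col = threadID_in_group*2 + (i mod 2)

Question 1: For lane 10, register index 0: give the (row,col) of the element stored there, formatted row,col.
lane 10=>10/4=2, 10 mod 4=2
i=0  r:2+0=>2  c:2·2+0=>4

2,4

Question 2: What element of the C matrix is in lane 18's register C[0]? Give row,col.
4,4

18: gid=4,tid=2
[0] (4+0,2*2+0) = (4,4)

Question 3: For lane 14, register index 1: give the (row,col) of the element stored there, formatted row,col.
3,5

lane 14->14/4=3, 14 mod 4=2
i=1  r:3+0->3  c:2·2+1->5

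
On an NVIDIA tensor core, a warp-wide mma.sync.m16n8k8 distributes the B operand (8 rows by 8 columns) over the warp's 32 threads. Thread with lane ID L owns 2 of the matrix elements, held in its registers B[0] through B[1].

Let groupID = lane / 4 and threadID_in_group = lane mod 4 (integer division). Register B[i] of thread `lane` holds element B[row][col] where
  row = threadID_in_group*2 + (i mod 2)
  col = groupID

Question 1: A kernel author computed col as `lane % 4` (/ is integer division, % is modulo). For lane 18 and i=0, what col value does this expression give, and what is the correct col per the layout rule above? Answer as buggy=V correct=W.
buggy=2 correct=4

`lane % 4`[18,0]->2
lane 18->18/4=4, 18 mod 4=2
i=0  r:2·2+0->4  c:4
col: 2 vs 4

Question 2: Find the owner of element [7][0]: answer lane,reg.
3,1

c=0→G=0  r=7→T=3,p=1
L=0*4+3=3  i=1=1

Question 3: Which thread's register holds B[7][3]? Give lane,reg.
15,1

c:3=>grp=3  r:7=>tig=3,lo=1
L=3*4+3=15  i=1=1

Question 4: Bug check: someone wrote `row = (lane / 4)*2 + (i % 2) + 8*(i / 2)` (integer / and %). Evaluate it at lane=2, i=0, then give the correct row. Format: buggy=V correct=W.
buggy=0 correct=4

`(lane / 4)*2 + (i % 2) + 8*(i / 2)`[2,0]⇒0
lane 2: gr=0 (2/4), th=2 (2%4)
i=0: r=2*2+0=4, c=gr=0
row: 0 vs 4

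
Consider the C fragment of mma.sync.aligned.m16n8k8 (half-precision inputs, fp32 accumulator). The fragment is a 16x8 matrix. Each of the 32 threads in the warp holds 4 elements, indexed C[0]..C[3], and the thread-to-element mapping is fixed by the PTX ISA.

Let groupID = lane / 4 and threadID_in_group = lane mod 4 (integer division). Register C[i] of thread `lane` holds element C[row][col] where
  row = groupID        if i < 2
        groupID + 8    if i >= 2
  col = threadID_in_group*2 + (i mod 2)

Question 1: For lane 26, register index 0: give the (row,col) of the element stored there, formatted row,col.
L=26⇒gr=26>>2=6, th=26&3=2
[0]⇒row 6+0=6  col 2·2+0=4

6,4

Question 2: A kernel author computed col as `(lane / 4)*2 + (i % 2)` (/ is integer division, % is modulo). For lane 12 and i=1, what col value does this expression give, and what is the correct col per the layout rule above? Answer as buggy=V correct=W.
buggy=7 correct=1

`(lane / 4)*2 + (i % 2)`[12,1]→7
12: G=3,T=0
[1] (3+0,0*2+1) = (3,1)
col: 7 vs 1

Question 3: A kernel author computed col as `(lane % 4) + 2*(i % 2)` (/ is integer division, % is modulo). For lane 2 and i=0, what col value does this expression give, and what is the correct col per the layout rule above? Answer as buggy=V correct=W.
`(lane % 4) + 2*(i % 2)`[2,0]=>2
L=2=>grp=2>>2=0, tig=2&3=2
[0]=>row 0+0=0  col 2·2+0=4
col: 2 vs 4

buggy=2 correct=4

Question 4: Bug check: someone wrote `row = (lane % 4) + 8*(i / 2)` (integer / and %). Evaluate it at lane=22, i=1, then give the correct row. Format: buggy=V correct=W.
`(lane % 4) + 8*(i / 2)`[22,1]⇒2
22: gr=5,th=2
[1] (5+0,2*2+1) = (5,5)
row: 2 vs 5

buggy=2 correct=5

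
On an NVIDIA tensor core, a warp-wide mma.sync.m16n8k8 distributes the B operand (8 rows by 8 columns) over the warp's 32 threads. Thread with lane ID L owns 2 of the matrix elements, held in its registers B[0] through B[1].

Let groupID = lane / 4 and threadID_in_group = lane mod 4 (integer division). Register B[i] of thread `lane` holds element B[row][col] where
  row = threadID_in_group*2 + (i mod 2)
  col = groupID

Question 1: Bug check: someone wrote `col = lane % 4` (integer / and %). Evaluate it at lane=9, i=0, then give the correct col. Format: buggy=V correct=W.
`lane % 4`[9,0]->1
9: g=2,t=1
[0] (1*2+0,2) = (2,2)
col: 1 vs 2

buggy=1 correct=2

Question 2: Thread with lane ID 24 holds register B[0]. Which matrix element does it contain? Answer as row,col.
0,6

24: grp=6,tig=0
[0] (0*2+0,6) = (0,6)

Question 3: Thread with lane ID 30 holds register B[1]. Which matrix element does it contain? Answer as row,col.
L=30->g=30>>2=7, t=30&3=2
[1]->row 2·2+1=5  col g=7

5,7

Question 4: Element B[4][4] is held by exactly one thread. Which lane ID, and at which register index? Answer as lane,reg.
c:4=>grp=4  r:4=>tig=2,lo=0
L=4*4+2=18  i=0=0

18,0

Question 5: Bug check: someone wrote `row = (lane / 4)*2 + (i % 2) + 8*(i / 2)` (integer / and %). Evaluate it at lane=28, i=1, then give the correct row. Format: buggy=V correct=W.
buggy=15 correct=1

`(lane / 4)*2 + (i % 2) + 8*(i / 2)`[28,1]->15
28: g=7,t=0
[1] (0*2+1,7) = (1,7)
row: 15 vs 1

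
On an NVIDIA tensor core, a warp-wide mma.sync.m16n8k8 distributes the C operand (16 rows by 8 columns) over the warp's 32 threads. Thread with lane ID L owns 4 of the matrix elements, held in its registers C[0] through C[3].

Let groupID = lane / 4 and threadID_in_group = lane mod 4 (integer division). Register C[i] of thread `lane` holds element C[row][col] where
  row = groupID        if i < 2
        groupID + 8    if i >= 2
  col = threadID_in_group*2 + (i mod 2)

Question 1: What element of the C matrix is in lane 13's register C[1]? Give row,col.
3,3

13: grp=3,tig=1
[1] (3+0,1*2+1) = (3,3)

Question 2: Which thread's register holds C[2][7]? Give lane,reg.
r=2->g=2,rb=0  c=7->t=3,b0=1
L=2*4+3=11  i=0*2+1=1

11,1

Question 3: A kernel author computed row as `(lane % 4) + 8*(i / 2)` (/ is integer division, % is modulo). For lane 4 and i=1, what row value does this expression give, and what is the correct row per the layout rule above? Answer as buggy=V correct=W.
buggy=0 correct=1

`(lane % 4) + 8*(i / 2)`[4,1]⇒0
lane 4⇒4/4=1, 4 mod 4=0
i=1  r:1+0⇒1  c:2·0+1⇒1
row: 0 vs 1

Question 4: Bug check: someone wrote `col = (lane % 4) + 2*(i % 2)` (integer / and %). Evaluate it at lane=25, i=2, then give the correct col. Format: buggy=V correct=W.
`(lane % 4) + 2*(i % 2)`[25,2]⇒1
lane 25⇒25/4=6, 25 mod 4=1
i=2  r:6+8⇒14  c:2·1+0⇒2
col: 1 vs 2

buggy=1 correct=2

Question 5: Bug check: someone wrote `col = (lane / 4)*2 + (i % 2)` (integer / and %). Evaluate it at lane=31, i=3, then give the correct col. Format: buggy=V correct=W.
`(lane / 4)*2 + (i % 2)`[31,3]->15
lane 31->31/4=7, 31 mod 4=3
i=3  r:7+8->15  c:2·3+1->7
col: 15 vs 7

buggy=15 correct=7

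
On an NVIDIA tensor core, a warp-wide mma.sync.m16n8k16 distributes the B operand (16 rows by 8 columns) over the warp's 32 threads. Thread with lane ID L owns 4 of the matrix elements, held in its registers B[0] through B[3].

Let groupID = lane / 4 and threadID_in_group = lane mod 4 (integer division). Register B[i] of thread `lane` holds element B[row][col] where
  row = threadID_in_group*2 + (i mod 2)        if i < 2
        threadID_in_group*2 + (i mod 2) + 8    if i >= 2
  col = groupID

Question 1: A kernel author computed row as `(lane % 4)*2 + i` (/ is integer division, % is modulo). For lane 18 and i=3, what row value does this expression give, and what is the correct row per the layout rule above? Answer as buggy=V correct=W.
`(lane % 4)*2 + i`[18,3]→7
lane 18: G=4 (18/4), T=2 (18%4)
i=3: r=2*2+1+8=13, c=G=4
row: 7 vs 13

buggy=7 correct=13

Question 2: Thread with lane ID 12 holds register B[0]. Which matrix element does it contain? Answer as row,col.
lane 12: g=3 (12/4), t=0 (12%4)
i=0: r=0*2+0+0=0, c=g=3

0,3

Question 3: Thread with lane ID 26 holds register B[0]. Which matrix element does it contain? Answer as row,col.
4,6

L=26→G=26>>2=6, T=26&3=2
[0]→row 2·2+0+0=4  col G=6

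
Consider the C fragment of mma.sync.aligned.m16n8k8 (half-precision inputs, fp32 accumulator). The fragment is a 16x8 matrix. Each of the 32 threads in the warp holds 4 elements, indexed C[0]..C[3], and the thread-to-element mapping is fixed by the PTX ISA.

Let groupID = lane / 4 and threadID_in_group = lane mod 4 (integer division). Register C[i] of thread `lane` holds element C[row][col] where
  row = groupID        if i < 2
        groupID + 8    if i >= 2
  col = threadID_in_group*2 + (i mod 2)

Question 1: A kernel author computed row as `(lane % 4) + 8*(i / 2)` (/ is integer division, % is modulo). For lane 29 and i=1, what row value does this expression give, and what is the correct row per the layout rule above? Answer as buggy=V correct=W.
buggy=1 correct=7

`(lane % 4) + 8*(i / 2)`[29,1]->1
lane 29: g=7 (29/4), t=1 (29%4)
i=1: r=7+0=7, c=1*2+1=3
row: 1 vs 7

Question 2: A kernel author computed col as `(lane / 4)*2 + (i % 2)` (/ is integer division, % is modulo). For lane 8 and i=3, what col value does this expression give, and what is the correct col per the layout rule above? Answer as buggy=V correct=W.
buggy=5 correct=1

`(lane / 4)*2 + (i % 2)`[8,3]→5
L=8→G=8>>2=2, T=8&3=0
[3]→row 2+8=10  col 0·2+1=1
col: 5 vs 1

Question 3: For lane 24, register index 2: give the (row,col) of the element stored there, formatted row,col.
14,0

24: gid=6,tid=0
[2] (6+8,0*2+0) = (14,0)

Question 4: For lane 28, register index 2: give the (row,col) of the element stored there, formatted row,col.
15,0

28: gr=7,th=0
[2] (7+8,0*2+0) = (15,0)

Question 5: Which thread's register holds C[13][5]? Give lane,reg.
22,3

r:13=>grp=5,rB=1  c:5=>tig=2,lo=1
L=5*4+2=22  i=1*2+1=3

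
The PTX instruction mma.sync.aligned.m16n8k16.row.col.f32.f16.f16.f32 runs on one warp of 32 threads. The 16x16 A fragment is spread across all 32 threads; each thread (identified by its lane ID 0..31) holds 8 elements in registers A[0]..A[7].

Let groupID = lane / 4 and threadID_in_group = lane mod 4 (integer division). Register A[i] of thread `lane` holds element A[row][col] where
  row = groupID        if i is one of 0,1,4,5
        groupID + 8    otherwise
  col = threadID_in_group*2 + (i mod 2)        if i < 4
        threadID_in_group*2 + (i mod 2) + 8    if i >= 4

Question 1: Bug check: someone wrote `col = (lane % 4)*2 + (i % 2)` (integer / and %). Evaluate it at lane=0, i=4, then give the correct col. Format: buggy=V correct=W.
`(lane % 4)*2 + (i % 2)`[0,4]=>0
L=0=>grp=0>>2=0, tig=0&3=0
[4]=>row 0+0=0  col 0·2+0+8=8
col: 0 vs 8

buggy=0 correct=8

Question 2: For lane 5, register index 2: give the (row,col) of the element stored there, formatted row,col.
lane 5=>5/4=1, 5 mod 4=1
i=2  r:1+8=>9  c:2·1+0+0=>2

9,2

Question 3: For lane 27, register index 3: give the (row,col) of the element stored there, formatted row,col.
14,7

lane 27: G=6 (27/4), T=3 (27%4)
i=3: r=6+8=14, c=3*2+1+0=7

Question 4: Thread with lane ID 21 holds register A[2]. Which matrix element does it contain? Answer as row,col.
13,2

L=21=>grp=21>>2=5, tig=21&3=1
[2]=>row 5+8=13  col 1·2+0+0=2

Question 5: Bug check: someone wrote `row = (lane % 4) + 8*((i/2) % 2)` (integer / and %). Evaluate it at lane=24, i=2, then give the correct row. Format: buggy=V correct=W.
buggy=8 correct=14

`(lane % 4) + 8*((i/2) % 2)`[24,2]=>8
24: grp=6,tig=0
[2] (6+8,0*2+0+0) = (14,0)
row: 8 vs 14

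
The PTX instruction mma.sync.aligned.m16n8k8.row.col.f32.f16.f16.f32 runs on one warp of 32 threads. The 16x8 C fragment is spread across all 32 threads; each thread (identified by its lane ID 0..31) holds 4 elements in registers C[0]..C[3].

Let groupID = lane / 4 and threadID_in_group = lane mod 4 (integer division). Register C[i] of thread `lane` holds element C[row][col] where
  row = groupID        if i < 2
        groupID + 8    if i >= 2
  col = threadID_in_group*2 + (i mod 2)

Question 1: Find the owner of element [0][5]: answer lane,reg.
r: 0->gid=0,r8=0  c: 5->tid=2,i&1=1
L=0*4+2=2  i=0*2+1=1

2,1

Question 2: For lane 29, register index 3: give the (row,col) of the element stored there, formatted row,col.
lane 29⇒29/4=7, 29 mod 4=1
i=3  r:7+8⇒15  c:2·1+1⇒3

15,3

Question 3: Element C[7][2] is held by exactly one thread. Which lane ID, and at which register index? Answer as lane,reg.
r:7=>grp=7,rB=0  c:2=>tig=1,lo=0
L=7*4+1=29  i=0*2+0=0

29,0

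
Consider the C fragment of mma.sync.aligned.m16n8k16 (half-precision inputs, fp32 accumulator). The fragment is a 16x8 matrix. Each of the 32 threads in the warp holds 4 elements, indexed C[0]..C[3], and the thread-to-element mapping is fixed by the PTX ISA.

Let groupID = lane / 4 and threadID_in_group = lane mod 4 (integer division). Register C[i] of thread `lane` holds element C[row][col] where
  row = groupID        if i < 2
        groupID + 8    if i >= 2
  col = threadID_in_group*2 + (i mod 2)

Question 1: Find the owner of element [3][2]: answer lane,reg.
13,0

r=3→G=3,rhi=0  c=2→T=1,p=0
L=3*4+1=13  i=0*2+0=0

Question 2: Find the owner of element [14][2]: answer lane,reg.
r: 14->gid=6,r8=1  c: 2->tid=1,i&1=0
L=6*4+1=25  i=1*2+0=2

25,2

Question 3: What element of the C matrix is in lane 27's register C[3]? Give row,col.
L=27->g=27>>2=6, t=27&3=3
[3]->row 6+8=14  col 3·2+1=7

14,7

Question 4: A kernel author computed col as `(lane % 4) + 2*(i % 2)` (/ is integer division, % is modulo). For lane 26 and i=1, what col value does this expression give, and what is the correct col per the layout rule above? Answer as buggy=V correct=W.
buggy=4 correct=5

`(lane % 4) + 2*(i % 2)`[26,1]->4
lane 26: g=6 (26/4), t=2 (26%4)
i=1: r=6+0=6, c=2*2+1=5
col: 4 vs 5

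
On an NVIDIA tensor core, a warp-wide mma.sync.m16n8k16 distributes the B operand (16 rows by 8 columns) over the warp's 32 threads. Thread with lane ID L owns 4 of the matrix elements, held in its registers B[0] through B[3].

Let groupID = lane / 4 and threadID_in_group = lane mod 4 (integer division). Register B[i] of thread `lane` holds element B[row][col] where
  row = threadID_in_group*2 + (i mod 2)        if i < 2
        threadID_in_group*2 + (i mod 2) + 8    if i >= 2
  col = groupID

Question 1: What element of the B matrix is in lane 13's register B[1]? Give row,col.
3,3

13: g=3,t=1
[1] (1*2+1+0,3) = (3,3)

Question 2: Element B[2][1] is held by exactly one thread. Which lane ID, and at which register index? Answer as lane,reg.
5,0

c=1->g=1  r=2->rb=0,t=1,b0=0
L=1*4+1=5  i=0*2+0=0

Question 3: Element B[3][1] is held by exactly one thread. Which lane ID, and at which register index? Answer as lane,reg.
5,1

c=1→G=1  r=3→rhi=0,T=1,p=1
L=1*4+1=5  i=0*2+1=1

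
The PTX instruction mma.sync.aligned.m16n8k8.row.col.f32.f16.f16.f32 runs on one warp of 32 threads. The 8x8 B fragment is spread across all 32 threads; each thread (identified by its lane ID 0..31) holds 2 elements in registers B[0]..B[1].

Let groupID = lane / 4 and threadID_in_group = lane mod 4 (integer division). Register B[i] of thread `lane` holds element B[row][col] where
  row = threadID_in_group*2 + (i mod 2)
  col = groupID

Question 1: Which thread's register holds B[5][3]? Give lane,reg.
14,1

c=3⇒gr=3  r=5⇒th=2,odd=1
L=3*4+2=14  i=1=1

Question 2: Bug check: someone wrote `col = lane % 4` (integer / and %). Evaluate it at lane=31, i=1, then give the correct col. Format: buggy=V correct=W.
buggy=3 correct=7

`lane % 4`[31,1]->3
lane 31->31/4=7, 31 mod 4=3
i=1  r:2·3+1->7  c:7
col: 3 vs 7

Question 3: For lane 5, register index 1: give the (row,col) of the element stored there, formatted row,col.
lane 5: grp=1 (5/4), tig=1 (5%4)
i=1: r=1*2+1=3, c=grp=1

3,1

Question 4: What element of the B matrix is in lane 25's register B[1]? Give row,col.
3,6

25: gr=6,th=1
[1] (1*2+1,6) = (3,6)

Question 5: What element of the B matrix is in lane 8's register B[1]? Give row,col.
lane 8->8/4=2, 8 mod 4=0
i=1  r:2·0+1->1  c:2

1,2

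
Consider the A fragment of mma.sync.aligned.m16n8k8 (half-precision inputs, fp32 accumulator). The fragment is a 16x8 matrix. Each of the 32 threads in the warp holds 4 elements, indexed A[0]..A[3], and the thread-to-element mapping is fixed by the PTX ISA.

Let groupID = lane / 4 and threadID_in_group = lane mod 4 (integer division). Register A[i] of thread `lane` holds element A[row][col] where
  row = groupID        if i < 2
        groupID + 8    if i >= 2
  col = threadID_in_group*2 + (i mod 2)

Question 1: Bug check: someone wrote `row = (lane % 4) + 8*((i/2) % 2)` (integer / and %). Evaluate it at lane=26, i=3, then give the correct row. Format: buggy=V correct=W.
`(lane % 4) + 8*((i/2) % 2)`[26,3]->10
L=26->gid=26>>2=6, tid=26&3=2
[3]->row 6+8=14  col 2·2+1=5
row: 10 vs 14

buggy=10 correct=14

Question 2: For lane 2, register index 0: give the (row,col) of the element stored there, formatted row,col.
lane 2: G=0 (2/4), T=2 (2%4)
i=0: r=0+0=0, c=2*2+0=4

0,4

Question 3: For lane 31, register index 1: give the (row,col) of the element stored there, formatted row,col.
31: gid=7,tid=3
[1] (7+0,3*2+1) = (7,7)

7,7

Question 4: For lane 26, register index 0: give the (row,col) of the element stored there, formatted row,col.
26: g=6,t=2
[0] (6+0,2*2+0) = (6,4)

6,4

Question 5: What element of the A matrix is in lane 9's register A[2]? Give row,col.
10,2

9: grp=2,tig=1
[2] (2+8,1*2+0) = (10,2)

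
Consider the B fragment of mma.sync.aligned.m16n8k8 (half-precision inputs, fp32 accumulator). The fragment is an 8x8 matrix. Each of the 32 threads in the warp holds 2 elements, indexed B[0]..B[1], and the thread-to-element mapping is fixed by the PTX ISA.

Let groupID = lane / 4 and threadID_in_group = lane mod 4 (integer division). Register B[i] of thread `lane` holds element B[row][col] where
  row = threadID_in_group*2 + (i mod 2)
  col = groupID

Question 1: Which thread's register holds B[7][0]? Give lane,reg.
3,1

c: 0->gid=0  r: 7->tid=3,i&1=1
L=0*4+3=3  i=1=1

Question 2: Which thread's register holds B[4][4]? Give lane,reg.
18,0

c=4->g=4  r=4->t=2,b0=0
L=4*4+2=18  i=0=0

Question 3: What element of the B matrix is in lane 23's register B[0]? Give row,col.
L=23=>grp=23>>2=5, tig=23&3=3
[0]=>row 3·2+0=6  col grp=5

6,5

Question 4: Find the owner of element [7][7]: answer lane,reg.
31,1

c=7⇒gr=7  r=7⇒th=3,odd=1
L=7*4+3=31  i=1=1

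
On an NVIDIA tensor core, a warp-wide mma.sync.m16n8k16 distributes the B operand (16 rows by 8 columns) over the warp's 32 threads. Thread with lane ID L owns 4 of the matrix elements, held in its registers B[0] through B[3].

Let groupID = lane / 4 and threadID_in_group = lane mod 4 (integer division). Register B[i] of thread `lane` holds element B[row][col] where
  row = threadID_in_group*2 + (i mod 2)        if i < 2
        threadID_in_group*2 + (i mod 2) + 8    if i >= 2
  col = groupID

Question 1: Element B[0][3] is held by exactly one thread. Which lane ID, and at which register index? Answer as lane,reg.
12,0

c=3->g=3  r=0->rb=0,t=0,b0=0
L=3*4+0=12  i=0*2+0=0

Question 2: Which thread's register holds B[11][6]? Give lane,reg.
c=6→G=6  r=11→rhi=1,T=1,p=1
L=6*4+1=25  i=1*2+1=3

25,3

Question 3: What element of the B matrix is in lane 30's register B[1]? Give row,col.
5,7

30: G=7,T=2
[1] (2*2+1+0,7) = (5,7)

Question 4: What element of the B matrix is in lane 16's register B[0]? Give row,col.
0,4

L=16⇒gr=16>>2=4, th=16&3=0
[0]⇒row 0·2+0+0=0  col gr=4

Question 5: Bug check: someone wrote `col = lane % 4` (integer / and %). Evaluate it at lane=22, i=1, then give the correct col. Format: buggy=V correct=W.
buggy=2 correct=5

`lane % 4`[22,1]→2
L=22→G=22>>2=5, T=22&3=2
[1]→row 2·2+1+0=5  col G=5
col: 2 vs 5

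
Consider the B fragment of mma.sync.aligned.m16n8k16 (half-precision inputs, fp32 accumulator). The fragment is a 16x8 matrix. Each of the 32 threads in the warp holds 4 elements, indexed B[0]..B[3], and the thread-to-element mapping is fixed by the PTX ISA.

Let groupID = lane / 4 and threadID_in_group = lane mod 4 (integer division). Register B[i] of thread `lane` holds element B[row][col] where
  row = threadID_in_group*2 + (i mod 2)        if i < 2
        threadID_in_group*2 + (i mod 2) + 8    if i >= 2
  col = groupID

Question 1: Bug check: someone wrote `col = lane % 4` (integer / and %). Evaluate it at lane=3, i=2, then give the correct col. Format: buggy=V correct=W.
buggy=3 correct=0

`lane % 4`[3,2]=>3
lane 3: grp=0 (3/4), tig=3 (3%4)
i=2: r=3*2+0+8=14, c=grp=0
col: 3 vs 0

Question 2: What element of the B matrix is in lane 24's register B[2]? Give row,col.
lane 24: G=6 (24/4), T=0 (24%4)
i=2: r=0*2+0+8=8, c=G=6

8,6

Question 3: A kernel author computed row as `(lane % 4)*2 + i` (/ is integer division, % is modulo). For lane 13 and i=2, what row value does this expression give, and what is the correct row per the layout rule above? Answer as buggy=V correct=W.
`(lane % 4)*2 + i`[13,2]->4
lane 13->13/4=3, 13 mod 4=1
i=2  r:2·1+0+8->10  c:3
row: 4 vs 10

buggy=4 correct=10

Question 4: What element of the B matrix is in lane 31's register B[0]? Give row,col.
31: G=7,T=3
[0] (3*2+0+0,7) = (6,7)

6,7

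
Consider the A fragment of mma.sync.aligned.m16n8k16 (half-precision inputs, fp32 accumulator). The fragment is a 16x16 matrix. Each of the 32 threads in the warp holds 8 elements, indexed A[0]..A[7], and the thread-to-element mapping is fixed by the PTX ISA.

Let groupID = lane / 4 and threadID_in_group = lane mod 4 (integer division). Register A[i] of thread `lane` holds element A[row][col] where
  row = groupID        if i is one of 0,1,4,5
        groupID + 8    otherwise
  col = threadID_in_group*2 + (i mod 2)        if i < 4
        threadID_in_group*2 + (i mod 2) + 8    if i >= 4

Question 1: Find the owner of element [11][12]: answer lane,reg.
14,6

r=11⇒gr=3,Rb=1  c=12⇒Cb=1,th=2,odd=0
L=3*4+2=14  i=1*4+1*2+0=6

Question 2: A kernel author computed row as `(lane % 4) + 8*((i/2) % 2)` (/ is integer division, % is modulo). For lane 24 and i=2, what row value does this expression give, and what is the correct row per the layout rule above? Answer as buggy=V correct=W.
buggy=8 correct=14

`(lane % 4) + 8*((i/2) % 2)`[24,2]⇒8
lane 24: gr=6 (24/4), th=0 (24%4)
i=2: r=6+8=14, c=0*2+0+0=0
row: 8 vs 14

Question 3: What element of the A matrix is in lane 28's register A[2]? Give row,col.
28: gid=7,tid=0
[2] (7+8,0*2+0+0) = (15,0)

15,0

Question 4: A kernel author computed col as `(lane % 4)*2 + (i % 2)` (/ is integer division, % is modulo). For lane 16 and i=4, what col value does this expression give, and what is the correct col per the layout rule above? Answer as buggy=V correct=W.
buggy=0 correct=8

`(lane % 4)*2 + (i % 2)`[16,4]=>0
lane 16=>16/4=4, 16 mod 4=0
i=4  r:4+0=>4  c:2·0+0+8=>8
col: 0 vs 8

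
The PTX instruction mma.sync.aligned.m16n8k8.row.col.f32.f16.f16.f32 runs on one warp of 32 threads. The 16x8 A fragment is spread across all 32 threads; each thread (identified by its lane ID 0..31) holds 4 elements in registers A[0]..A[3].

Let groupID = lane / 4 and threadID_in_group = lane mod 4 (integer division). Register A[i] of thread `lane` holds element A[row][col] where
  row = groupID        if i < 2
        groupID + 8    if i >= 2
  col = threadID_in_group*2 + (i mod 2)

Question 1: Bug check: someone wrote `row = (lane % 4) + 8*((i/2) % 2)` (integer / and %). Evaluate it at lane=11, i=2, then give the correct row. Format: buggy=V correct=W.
buggy=11 correct=10

`(lane % 4) + 8*((i/2) % 2)`[11,2]⇒11
L=11⇒gr=11>>2=2, th=11&3=3
[2]⇒row 2+8=10  col 3·2+0=6
row: 11 vs 10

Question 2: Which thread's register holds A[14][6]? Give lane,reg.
27,2

r=14⇒gr=6,Rb=1  c=6⇒th=3,odd=0
L=6*4+3=27  i=1*2+0=2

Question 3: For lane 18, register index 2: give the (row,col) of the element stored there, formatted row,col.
12,4

L=18→G=18>>2=4, T=18&3=2
[2]→row 4+8=12  col 2·2+0=4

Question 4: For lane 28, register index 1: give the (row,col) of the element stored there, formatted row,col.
L=28⇒gr=28>>2=7, th=28&3=0
[1]⇒row 7+0=7  col 0·2+1=1

7,1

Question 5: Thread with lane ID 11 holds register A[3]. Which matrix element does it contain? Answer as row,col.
lane 11->11/4=2, 11 mod 4=3
i=3  r:2+8->10  c:2·3+1->7

10,7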